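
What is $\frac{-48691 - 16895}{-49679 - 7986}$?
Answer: $\frac{65586}{57665} \approx 1.1374$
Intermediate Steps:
$\frac{-48691 - 16895}{-49679 - 7986} = \frac{-48691 - 16895}{-57665} = \left(-65586\right) \left(- \frac{1}{57665}\right) = \frac{65586}{57665}$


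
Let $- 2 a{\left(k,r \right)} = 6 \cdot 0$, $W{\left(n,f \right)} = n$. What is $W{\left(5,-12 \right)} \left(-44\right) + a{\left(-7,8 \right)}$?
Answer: $-220$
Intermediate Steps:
$a{\left(k,r \right)} = 0$ ($a{\left(k,r \right)} = - \frac{6 \cdot 0}{2} = \left(- \frac{1}{2}\right) 0 = 0$)
$W{\left(5,-12 \right)} \left(-44\right) + a{\left(-7,8 \right)} = 5 \left(-44\right) + 0 = -220 + 0 = -220$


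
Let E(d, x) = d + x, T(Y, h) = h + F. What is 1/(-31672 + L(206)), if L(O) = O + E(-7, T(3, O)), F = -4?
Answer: -1/31271 ≈ -3.1979e-5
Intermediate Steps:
T(Y, h) = -4 + h (T(Y, h) = h - 4 = -4 + h)
L(O) = -11 + 2*O (L(O) = O + (-7 + (-4 + O)) = O + (-11 + O) = -11 + 2*O)
1/(-31672 + L(206)) = 1/(-31672 + (-11 + 2*206)) = 1/(-31672 + (-11 + 412)) = 1/(-31672 + 401) = 1/(-31271) = -1/31271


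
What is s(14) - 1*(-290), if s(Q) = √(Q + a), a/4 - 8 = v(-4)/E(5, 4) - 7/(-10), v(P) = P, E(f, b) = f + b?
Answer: 290 + 46*√5/15 ≈ 296.86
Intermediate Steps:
E(f, b) = b + f
a = 1486/45 (a = 32 + 4*(-4/(4 + 5) - 7/(-10)) = 32 + 4*(-4/9 - 7*(-⅒)) = 32 + 4*(-4*⅑ + 7/10) = 32 + 4*(-4/9 + 7/10) = 32 + 4*(23/90) = 32 + 46/45 = 1486/45 ≈ 33.022)
s(Q) = √(1486/45 + Q) (s(Q) = √(Q + 1486/45) = √(1486/45 + Q))
s(14) - 1*(-290) = √(7430 + 225*14)/15 - 1*(-290) = √(7430 + 3150)/15 + 290 = √10580/15 + 290 = (46*√5)/15 + 290 = 46*√5/15 + 290 = 290 + 46*√5/15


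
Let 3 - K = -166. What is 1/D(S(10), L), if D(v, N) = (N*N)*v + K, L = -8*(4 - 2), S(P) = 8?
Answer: 1/2217 ≈ 0.00045106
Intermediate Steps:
K = 169 (K = 3 - 1*(-166) = 3 + 166 = 169)
L = -16 (L = -8*2 = -16)
D(v, N) = 169 + v*N² (D(v, N) = (N*N)*v + 169 = N²*v + 169 = v*N² + 169 = 169 + v*N²)
1/D(S(10), L) = 1/(169 + 8*(-16)²) = 1/(169 + 8*256) = 1/(169 + 2048) = 1/2217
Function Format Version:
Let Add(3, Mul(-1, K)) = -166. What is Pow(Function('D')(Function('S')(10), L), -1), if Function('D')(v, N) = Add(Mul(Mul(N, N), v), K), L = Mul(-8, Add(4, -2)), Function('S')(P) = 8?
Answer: Rational(1, 2217) ≈ 0.00045106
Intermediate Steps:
K = 169 (K = Add(3, Mul(-1, -166)) = Add(3, 166) = 169)
L = -16 (L = Mul(-8, 2) = -16)
Function('D')(v, N) = Add(169, Mul(v, Pow(N, 2))) (Function('D')(v, N) = Add(Mul(Mul(N, N), v), 169) = Add(Mul(Pow(N, 2), v), 169) = Add(Mul(v, Pow(N, 2)), 169) = Add(169, Mul(v, Pow(N, 2))))
Pow(Function('D')(Function('S')(10), L), -1) = Pow(Add(169, Mul(8, Pow(-16, 2))), -1) = Pow(Add(169, Mul(8, 256)), -1) = Pow(Add(169, 2048), -1) = Pow(2217, -1) = Rational(1, 2217)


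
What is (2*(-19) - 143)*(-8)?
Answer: 1448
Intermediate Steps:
(2*(-19) - 143)*(-8) = (-38 - 143)*(-8) = -181*(-8) = 1448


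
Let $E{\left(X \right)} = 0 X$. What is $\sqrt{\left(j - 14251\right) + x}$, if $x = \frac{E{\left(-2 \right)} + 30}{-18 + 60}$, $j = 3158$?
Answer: $\frac{i \sqrt{543522}}{7} \approx 105.32 i$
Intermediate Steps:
$E{\left(X \right)} = 0$
$x = \frac{5}{7}$ ($x = \frac{0 + 30}{-18 + 60} = \frac{1}{42} \cdot 30 = \frac{5}{7} \approx 0.71429$)
$\sqrt{\left(j - 14251\right) + x} = \sqrt{\left(3158 - 14251\right) + \frac{5}{7}} = \sqrt{-11093 + \frac{5}{7}} = \sqrt{- \frac{77646}{7}} = \frac{i \sqrt{543522}}{7}$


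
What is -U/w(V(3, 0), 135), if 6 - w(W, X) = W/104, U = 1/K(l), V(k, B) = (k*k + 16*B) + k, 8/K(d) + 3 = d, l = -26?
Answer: 377/612 ≈ 0.61601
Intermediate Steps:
K(d) = 8/(-3 + d)
V(k, B) = k + k² + 16*B (V(k, B) = (k² + 16*B) + k = k + k² + 16*B)
U = -29/8 (U = 1/(8/(-3 - 26)) = 1/(8/(-29)) = 1/(8*(-1/29)) = 1/(-8/29) = -29/8 ≈ -3.6250)
w(W, X) = 6 - W/104
-U/w(V(3, 0), 135) = -(-29)/(8*(6 - (3 + 3² + 16*0)/104)) = -(-29)/(8*(6 - (3 + 9 + 0)/104)) = -(-29)/(8*(6 - 1/104*12)) = -(-29)/(8*(6 - 3/26)) = -(-29)/(8*153/26) = -(-29)*26/(8*153) = -1*(-377/612) = 377/612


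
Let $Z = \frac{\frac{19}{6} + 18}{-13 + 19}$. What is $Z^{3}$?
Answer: $\frac{2048383}{46656} \approx 43.904$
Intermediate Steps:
$Z = \frac{127}{36}$ ($Z = \frac{19 \cdot \frac{1}{6} + 18}{6} = \left(\frac{19}{6} + 18\right) \frac{1}{6} = \frac{127}{6} \cdot \frac{1}{6} = \frac{127}{36} \approx 3.5278$)
$Z^{3} = \left(\frac{127}{36}\right)^{3} = \frac{2048383}{46656}$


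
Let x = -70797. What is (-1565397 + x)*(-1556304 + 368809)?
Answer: 1942972194030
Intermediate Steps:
(-1565397 + x)*(-1556304 + 368809) = (-1565397 - 70797)*(-1556304 + 368809) = -1636194*(-1187495) = 1942972194030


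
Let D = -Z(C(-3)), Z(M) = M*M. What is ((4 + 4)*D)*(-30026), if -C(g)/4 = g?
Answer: 34589952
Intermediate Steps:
C(g) = -4*g
Z(M) = M**2
D = -144 (D = -(-4*(-3))**2 = -1*12**2 = -1*144 = -144)
((4 + 4)*D)*(-30026) = ((4 + 4)*(-144))*(-30026) = (8*(-144))*(-30026) = -1152*(-30026) = 34589952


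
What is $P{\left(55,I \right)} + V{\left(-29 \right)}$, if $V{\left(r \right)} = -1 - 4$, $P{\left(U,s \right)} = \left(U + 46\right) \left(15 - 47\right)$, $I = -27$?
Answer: $-3237$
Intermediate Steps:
$P{\left(U,s \right)} = -1472 - 32 U$ ($P{\left(U,s \right)} = \left(46 + U\right) \left(-32\right) = -1472 - 32 U$)
$V{\left(r \right)} = -5$ ($V{\left(r \right)} = -1 - 4 = -5$)
$P{\left(55,I \right)} + V{\left(-29 \right)} = \left(-1472 - 1760\right) - 5 = -3232 - 5 = -3237$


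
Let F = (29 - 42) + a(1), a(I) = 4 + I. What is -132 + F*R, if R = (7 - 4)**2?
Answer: -204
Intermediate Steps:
F = -8 (F = (29 - 42) + (4 + 1) = -13 + 5 = -8)
R = 9 (R = 3**2 = 9)
-132 + F*R = -132 - 8*9 = -132 - 72 = -204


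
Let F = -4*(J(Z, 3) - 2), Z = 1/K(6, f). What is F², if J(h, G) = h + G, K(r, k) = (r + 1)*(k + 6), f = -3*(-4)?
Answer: 64516/3969 ≈ 16.255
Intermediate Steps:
f = 12
K(r, k) = (1 + r)*(6 + k)
Z = 1/126 (Z = 1/(6 + 12 + 6*6 + 12*6) = 1/(6 + 12 + 36 + 72) = 1/126 ≈ 0.0079365)
J(h, G) = G + h
F = -254/63 (F = -4*((3 + 1/126) - 2) = -4*(379/126 - 2) = -4*127/126 = -254/63 ≈ -4.0317)
F² = (-254/63)² = 64516/3969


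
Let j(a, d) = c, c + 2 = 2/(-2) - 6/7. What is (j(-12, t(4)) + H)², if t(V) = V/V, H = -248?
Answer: 3108169/49 ≈ 63432.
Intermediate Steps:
t(V) = 1
c = -27/7 (c = -2 + (2/(-2) - 6/7) = -2 + (2*(-½) - 6*⅐) = -2 + (-1 - 6/7) = -2 - 13/7 = -27/7 ≈ -3.8571)
j(a, d) = -27/7
(j(-12, t(4)) + H)² = (-27/7 - 248)² = (-1763/7)² = 3108169/49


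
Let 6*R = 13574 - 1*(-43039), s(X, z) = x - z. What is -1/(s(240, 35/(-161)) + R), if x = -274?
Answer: -46/421439 ≈ -0.00010915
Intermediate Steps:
s(X, z) = -274 - z
R = 18871/2 (R = (13574 - 1*(-43039))/6 = (13574 + 43039)/6 = (⅙)*56613 = 18871/2 ≈ 9435.5)
-1/(s(240, 35/(-161)) + R) = -1/((-274 - 35/(-161)) + 18871/2) = -1/((-274 - 35*(-1)/161) + 18871/2) = -1/((-274 - 1*(-5/23)) + 18871/2) = -1/((-274 + 5/23) + 18871/2) = -1/(-6297/23 + 18871/2) = -1/421439/46 = -1*46/421439 = -46/421439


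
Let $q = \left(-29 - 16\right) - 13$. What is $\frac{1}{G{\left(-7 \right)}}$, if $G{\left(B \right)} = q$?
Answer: $- \frac{1}{58} \approx -0.017241$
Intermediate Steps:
$q = -58$ ($q = -45 - 13 = -58$)
$G{\left(B \right)} = -58$
$\frac{1}{G{\left(-7 \right)}} = \frac{1}{-58} = - \frac{1}{58}$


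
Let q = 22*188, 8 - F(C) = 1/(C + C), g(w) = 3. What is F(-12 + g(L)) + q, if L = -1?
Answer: 74593/18 ≈ 4144.1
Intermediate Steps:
F(C) = 8 - 1/(2*C) (F(C) = 8 - 1/(C + C) = 8 - 1/(2*C))
q = 4136
F(-12 + g(L)) + q = (8 - 1/(2*(-12 + 3))) + 4136 = (8 - ½/(-9)) + 4136 = (8 - ½*(-⅑)) + 4136 = (8 + 1/18) + 4136 = 145/18 + 4136 = 74593/18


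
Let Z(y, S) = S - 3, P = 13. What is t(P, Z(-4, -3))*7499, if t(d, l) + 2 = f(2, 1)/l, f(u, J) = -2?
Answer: -37495/3 ≈ -12498.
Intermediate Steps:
Z(y, S) = -3 + S
t(d, l) = -2 - 2/l
t(P, Z(-4, -3))*7499 = (-2 - 2/(-3 - 3))*7499 = (-2 - 2/(-6))*7499 = (-2 - 2*(-1/6))*7499 = (-2 + 1/3)*7499 = -5/3*7499 = -37495/3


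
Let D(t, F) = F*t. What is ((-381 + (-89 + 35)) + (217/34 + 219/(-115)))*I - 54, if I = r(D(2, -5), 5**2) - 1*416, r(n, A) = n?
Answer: 358446063/1955 ≈ 1.8335e+5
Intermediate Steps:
I = -426 (I = -5*2 - 1*416 = -10 - 416 = -426)
((-381 + (-89 + 35)) + (217/34 + 219/(-115)))*I - 54 = ((-381 + (-89 + 35)) + (217/34 + 219/(-115)))*(-426) - 54 = ((-381 - 54) + (217*(1/34) + 219*(-1/115)))*(-426) - 54 = (-435 + (217/34 - 219/115))*(-426) - 54 = (-435 + 17509/3910)*(-426) - 54 = -1683341/3910*(-426) - 54 = 358551633/1955 - 54 = 358446063/1955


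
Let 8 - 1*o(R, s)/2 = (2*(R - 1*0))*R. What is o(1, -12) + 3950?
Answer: 3962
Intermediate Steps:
o(R, s) = 16 - 4*R² (o(R, s) = 16 - 2*2*(R - 1*0)*R = 16 - 2*2*(R + 0)*R = 16 - 2*2*R*R = 16 - 4*R²)
o(1, -12) + 3950 = (16 - 4*1²) + 3950 = (16 - 4*1) + 3950 = (16 - 4) + 3950 = 12 + 3950 = 3962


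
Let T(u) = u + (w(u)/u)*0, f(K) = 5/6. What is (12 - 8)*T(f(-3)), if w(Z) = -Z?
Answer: 10/3 ≈ 3.3333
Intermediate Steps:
f(K) = 5/6 (f(K) = 5*(1/6) = 5/6)
T(u) = u (T(u) = u + ((-u)/u)*0 = u - 1*0 = u + 0 = u)
(12 - 8)*T(f(-3)) = (12 - 8)*(5/6) = 4*(5/6) = 10/3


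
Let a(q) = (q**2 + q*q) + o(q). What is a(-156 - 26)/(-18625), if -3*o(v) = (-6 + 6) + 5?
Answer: -198739/55875 ≈ -3.5569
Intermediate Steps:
o(v) = -5/3 (o(v) = -((-6 + 6) + 5)/3 = -(0 + 5)/3 = -1/3*5 = -5/3)
a(q) = -5/3 + 2*q**2 (a(q) = (q**2 + q*q) - 5/3 = (q**2 + q**2) - 5/3 = 2*q**2 - 5/3 = -5/3 + 2*q**2)
a(-156 - 26)/(-18625) = (-5/3 + 2*(-156 - 26)**2)/(-18625) = (-5/3 + 2*(-182)**2)*(-1/18625) = (-5/3 + 2*33124)*(-1/18625) = (-5/3 + 66248)*(-1/18625) = (198739/3)*(-1/18625) = -198739/55875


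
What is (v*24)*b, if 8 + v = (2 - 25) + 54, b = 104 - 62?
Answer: 23184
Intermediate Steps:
b = 42
v = 23 (v = -8 + ((2 - 25) + 54) = -8 + (-23 + 54) = -8 + 31 = 23)
(v*24)*b = (23*24)*42 = 552*42 = 23184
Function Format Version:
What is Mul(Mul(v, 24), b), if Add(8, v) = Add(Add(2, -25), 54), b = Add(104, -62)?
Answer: 23184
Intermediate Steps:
b = 42
v = 23 (v = Add(-8, Add(Add(2, -25), 54)) = Add(-8, Add(-23, 54)) = Add(-8, 31) = 23)
Mul(Mul(v, 24), b) = Mul(Mul(23, 24), 42) = Mul(552, 42) = 23184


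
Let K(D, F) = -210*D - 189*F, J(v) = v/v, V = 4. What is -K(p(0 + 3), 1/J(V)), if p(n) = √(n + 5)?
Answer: 189 + 420*√2 ≈ 782.97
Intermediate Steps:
J(v) = 1
p(n) = √(5 + n)
-K(p(0 + 3), 1/J(V)) = -(-210*√(5 + (0 + 3)) - 189/1) = -(-210*√(5 + 3) - 189*1) = -(-420*√2 - 189) = -(-189 - 420*√2) = 189 + 420*√2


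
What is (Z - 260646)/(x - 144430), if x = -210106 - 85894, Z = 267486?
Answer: -228/14681 ≈ -0.015530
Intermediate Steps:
x = -296000
(Z - 260646)/(x - 144430) = (267486 - 260646)/(-296000 - 144430) = 6840/(-440430) = 6840*(-1/440430) = -228/14681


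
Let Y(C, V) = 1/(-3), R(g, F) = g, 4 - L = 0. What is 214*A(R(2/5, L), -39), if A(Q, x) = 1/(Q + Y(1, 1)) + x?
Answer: -5136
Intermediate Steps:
L = 4 (L = 4 - 1*0 = 4 + 0 = 4)
Y(C, V) = -1/3
A(Q, x) = x + 1/(-1/3 + Q) (A(Q, x) = 1/(Q - 1/3) + x = 1/(-1/3 + Q) + x = x + 1/(-1/3 + Q))
214*A(R(2/5, L), -39) = 214*((3 - 1*(-39) + 3*(2/5)*(-39))/(-1 + 3*(2/5))) = 214*((3 + 39 + 3*(2*(1/5))*(-39))/(-1 + 3*(2*(1/5)))) = 214*((3 + 39 + 3*(2/5)*(-39))/(-1 + 3*(2/5))) = 214*((3 + 39 - 234/5)/(-1 + 6/5)) = 214*(-24/5/(1/5)) = 214*(5*(-24/5)) = 214*(-24) = -5136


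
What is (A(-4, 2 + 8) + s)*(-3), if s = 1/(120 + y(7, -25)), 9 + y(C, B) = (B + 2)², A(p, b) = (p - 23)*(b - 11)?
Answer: -51843/640 ≈ -81.005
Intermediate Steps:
A(p, b) = (-23 + p)*(-11 + b)
y(C, B) = -9 + (2 + B)² (y(C, B) = -9 + (B + 2)² = -9 + (2 + B)²)
s = 1/640 (s = 1/(120 + (-9 + (2 - 25)²)) = 1/(120 + (-9 + (-23)²)) = 1/(120 + (-9 + 529)) = 1/(120 + 520) = 1/640 ≈ 0.0015625)
(A(-4, 2 + 8) + s)*(-3) = ((253 - 23*(2 + 8) - 11*(-4) + (2 + 8)*(-4)) + 1/640)*(-3) = ((253 - 23*10 + 44 + 10*(-4)) + 1/640)*(-3) = ((253 - 230 + 44 - 40) + 1/640)*(-3) = (27 + 1/640)*(-3) = (17281/640)*(-3) = -51843/640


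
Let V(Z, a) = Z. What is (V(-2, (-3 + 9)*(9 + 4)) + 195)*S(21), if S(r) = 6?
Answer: 1158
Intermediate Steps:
(V(-2, (-3 + 9)*(9 + 4)) + 195)*S(21) = (-2 + 195)*6 = 193*6 = 1158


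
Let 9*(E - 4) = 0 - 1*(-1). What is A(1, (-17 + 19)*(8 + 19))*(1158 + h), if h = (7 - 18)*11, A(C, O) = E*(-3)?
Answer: -38369/3 ≈ -12790.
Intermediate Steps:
E = 37/9 (E = 4 + (0 - 1*(-1))/9 = 4 + (0 + 1)/9 = 4 + (1/9)*1 = 4 + 1/9 = 37/9 ≈ 4.1111)
A(C, O) = -37/3 (A(C, O) = (37/9)*(-3) = -37/3)
h = -121 (h = -11*11 = -121)
A(1, (-17 + 19)*(8 + 19))*(1158 + h) = -37*(1158 - 121)/3 = -37/3*1037 = -38369/3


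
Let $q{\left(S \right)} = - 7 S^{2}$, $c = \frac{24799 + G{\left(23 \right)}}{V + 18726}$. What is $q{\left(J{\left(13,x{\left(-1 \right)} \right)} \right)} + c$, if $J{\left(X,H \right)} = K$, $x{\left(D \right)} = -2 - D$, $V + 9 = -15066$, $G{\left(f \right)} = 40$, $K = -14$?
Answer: $- \frac{4984333}{3651} \approx -1365.2$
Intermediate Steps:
$V = -15075$ ($V = -9 - 15066 = -15075$)
$c = \frac{24839}{3651}$ ($c = \frac{24799 + 40}{-15075 + 18726} = \frac{24839}{3651} \approx 6.8033$)
$J{\left(X,H \right)} = -14$
$q{\left(J{\left(13,x{\left(-1 \right)} \right)} \right)} + c = - 7 \left(-14\right)^{2} + \frac{24839}{3651} = \left(-7\right) 196 + \frac{24839}{3651} = -1372 + \frac{24839}{3651} = - \frac{4984333}{3651}$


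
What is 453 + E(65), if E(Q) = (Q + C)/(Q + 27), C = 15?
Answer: 10439/23 ≈ 453.87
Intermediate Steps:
E(Q) = (15 + Q)/(27 + Q) (E(Q) = (Q + 15)/(Q + 27) = (15 + Q)/(27 + Q))
453 + E(65) = 453 + (15 + 65)/(27 + 65) = 453 + 80/92 = 453 + (1/92)*80 = 453 + 20/23 = 10439/23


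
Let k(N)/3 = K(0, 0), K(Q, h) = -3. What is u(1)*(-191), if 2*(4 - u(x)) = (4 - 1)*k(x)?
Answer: -6685/2 ≈ -3342.5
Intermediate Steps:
k(N) = -9 (k(N) = 3*(-3) = -9)
u(x) = 35/2 (u(x) = 4 - (4 - 1)*(-9)/2 = 4 - 3*(-9)/2 = 4 - ½*(-27) = 4 + 27/2 = 35/2)
u(1)*(-191) = (35/2)*(-191) = -6685/2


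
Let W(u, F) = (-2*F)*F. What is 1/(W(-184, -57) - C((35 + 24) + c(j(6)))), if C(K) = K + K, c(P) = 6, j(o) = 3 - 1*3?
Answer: -1/6628 ≈ -0.00015088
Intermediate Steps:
j(o) = 0 (j(o) = 3 - 3 = 0)
W(u, F) = -2*F²
C(K) = 2*K
1/(W(-184, -57) - C((35 + 24) + c(j(6)))) = 1/(-2*(-57)² - 2*((35 + 24) + 6)) = 1/(-2*3249 - 2*(59 + 6)) = 1/(-6498 - 2*65) = 1/(-6498 - 1*130) = 1/(-6498 - 130) = 1/(-6628) = -1/6628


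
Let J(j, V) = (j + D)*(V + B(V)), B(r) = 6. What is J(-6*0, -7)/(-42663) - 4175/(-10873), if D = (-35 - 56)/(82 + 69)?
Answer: 26894832332/70045094649 ≈ 0.38396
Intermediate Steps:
D = -91/151 ≈ -0.60265
J(j, V) = (6 + V)*(-91/151 + j) (J(j, V) = (j - 91/151)*(V + 6) = (-91/151 + j)*(6 + V) = (6 + V)*(-91/151 + j))
J(-6*0, -7)/(-42663) - 4175/(-10873) = (-546/151 + 6*(-6*0) - 91/151*(-7) - (-42)*0)/(-42663) - 4175/(-10873) = (-546/151 + 6*0 + 637/151 - 7*0)*(-1/42663) - 4175*(-1/10873) = (-546/151 + 0 + 637/151 + 0)*(-1/42663) + 4175/10873 = (91/151)*(-1/42663) + 4175/10873 = -91/6442113 + 4175/10873 = 26894832332/70045094649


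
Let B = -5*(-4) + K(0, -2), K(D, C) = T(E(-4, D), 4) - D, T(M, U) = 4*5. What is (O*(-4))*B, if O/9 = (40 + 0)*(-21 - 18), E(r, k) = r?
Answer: 2246400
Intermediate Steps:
O = -14040 (O = 9*((40 + 0)*(-21 - 18)) = 9*(40*(-39)) = 9*(-1560) = -14040)
T(M, U) = 20
K(D, C) = 20 - D
B = 40 (B = -5*(-4) + (20 - 1*0) = 20 + (20 + 0) = 20 + 20 = 40)
(O*(-4))*B = -14040*(-4)*40 = 56160*40 = 2246400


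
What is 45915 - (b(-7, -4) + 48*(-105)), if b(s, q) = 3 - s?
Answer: 50945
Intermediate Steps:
45915 - (b(-7, -4) + 48*(-105)) = 45915 - ((3 - 1*(-7)) + 48*(-105)) = 45915 - ((3 + 7) - 5040) = 45915 - (10 - 5040) = 45915 - 1*(-5030) = 45915 + 5030 = 50945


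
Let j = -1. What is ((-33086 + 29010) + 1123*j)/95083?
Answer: -5199/95083 ≈ -0.054679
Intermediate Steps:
((-33086 + 29010) + 1123*j)/95083 = ((-33086 + 29010) + 1123*(-1))/95083 = (-4076 - 1123)*(1/95083) = -5199*1/95083 = -5199/95083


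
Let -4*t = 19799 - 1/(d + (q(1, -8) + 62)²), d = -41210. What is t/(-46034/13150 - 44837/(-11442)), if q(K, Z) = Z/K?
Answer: -28519486001976525/2408138179468 ≈ -11843.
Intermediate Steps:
t = -758182907/153176 (t = -(19799 - 1/(-41210 + (-8/1 + 62)²))/4 = -(19799 - 1/(-41210 + (-8*1 + 62)²))/4 = -(19799 - 1/(-41210 + (-8 + 62)²))/4 = -(19799 - 1/(-41210 + 54²))/4 = -(19799 - 1/(-41210 + 2916))/4 = -(19799 - 1/(-38294))/4 = -(19799 - 1*(-1/38294))/4 = -(19799 + 1/38294)/4 = -¼*758182907/38294 = -758182907/153176 ≈ -4949.8)
t/(-46034/13150 - 44837/(-11442)) = -758182907/(153176*(-46034/13150 - 44837/(-11442))) = -758182907/(153176*(-46034*1/13150 - 44837*(-1/11442))) = -758182907/(153176*(-23017/6575 + 44837/11442)) = -758182907/(153176*31442761/75231150) = -758182907/153176*75231150/31442761 = -28519486001976525/2408138179468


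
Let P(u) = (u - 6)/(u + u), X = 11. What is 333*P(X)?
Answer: 1665/22 ≈ 75.682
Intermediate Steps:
P(u) = (-6 + u)/(2*u) (P(u) = (-6 + u)/((2*u)) = (-6 + u)*(1/(2*u)) = (-6 + u)/(2*u))
333*P(X) = 333*((½)*(-6 + 11)/11) = 333*((½)*(1/11)*5) = 333*(5/22) = 1665/22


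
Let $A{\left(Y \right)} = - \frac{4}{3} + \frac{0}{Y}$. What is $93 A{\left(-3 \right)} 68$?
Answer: $-8432$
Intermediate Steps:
$A{\left(Y \right)} = - \frac{4}{3}$ ($A{\left(Y \right)} = \left(-4\right) \frac{1}{3} + 0 = - \frac{4}{3} + 0 = - \frac{4}{3}$)
$93 A{\left(-3 \right)} 68 = 93 \left(- \frac{4}{3}\right) 68 = \left(-124\right) 68 = -8432$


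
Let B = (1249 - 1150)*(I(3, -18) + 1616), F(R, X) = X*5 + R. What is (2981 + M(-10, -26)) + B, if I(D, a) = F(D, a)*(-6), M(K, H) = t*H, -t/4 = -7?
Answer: 213915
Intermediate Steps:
F(R, X) = R + 5*X (F(R, X) = 5*X + R = R + 5*X)
t = 28 (t = -4*(-7) = 28)
M(K, H) = 28*H
I(D, a) = -30*a - 6*D (I(D, a) = (D + 5*a)*(-6) = -30*a - 6*D)
B = 211662 (B = (1249 - 1150)*((-30*(-18) - 6*3) + 1616) = 99*((540 - 18) + 1616) = 99*(522 + 1616) = 99*2138 = 211662)
(2981 + M(-10, -26)) + B = (2981 + 28*(-26)) + 211662 = (2981 - 728) + 211662 = 2253 + 211662 = 213915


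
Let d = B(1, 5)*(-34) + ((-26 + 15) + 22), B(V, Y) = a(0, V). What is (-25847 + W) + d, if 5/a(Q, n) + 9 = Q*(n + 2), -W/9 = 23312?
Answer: -2120626/9 ≈ -2.3563e+5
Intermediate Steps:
W = -209808 (W = -9*23312 = -209808)
a(Q, n) = 5/(-9 + Q*(2 + n)) (a(Q, n) = 5/(-9 + Q*(n + 2)) = 5/(-9 + Q*(2 + n)))
B(V, Y) = -5/9 (B(V, Y) = 5/(-9 + 2*0 + 0*V) = 5/(-9 + 0 + 0) = 5/(-9) = 5*(-1/9) = -5/9)
d = 269/9 (d = -5/9*(-34) + ((-26 + 15) + 22) = 170/9 + (-11 + 22) = 170/9 + 11 = 269/9 ≈ 29.889)
(-25847 + W) + d = (-25847 - 209808) + 269/9 = -235655 + 269/9 = -2120626/9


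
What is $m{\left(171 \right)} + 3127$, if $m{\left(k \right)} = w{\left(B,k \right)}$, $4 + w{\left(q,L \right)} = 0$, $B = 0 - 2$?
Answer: $3123$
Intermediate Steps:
$B = -2$
$w{\left(q,L \right)} = -4$ ($w{\left(q,L \right)} = -4 + 0 = -4$)
$m{\left(k \right)} = -4$
$m{\left(171 \right)} + 3127 = -4 + 3127 = 3123$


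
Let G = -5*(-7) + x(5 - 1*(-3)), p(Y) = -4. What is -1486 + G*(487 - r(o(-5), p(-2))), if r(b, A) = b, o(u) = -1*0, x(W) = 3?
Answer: 17020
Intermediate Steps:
o(u) = 0
G = 38 (G = -5*(-7) + 3 = 35 + 3 = 38)
-1486 + G*(487 - r(o(-5), p(-2))) = -1486 + 38*(487 - 1*0) = -1486 + 38*(487 + 0) = -1486 + 38*487 = -1486 + 18506 = 17020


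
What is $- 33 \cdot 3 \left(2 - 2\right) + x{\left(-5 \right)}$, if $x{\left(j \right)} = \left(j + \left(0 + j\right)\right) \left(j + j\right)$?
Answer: $100$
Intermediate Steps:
$x{\left(j \right)} = 4 j^{2}$ ($x{\left(j \right)} = \left(j + j\right) 2 j = 2 j 2 j = 4 j^{2}$)
$- 33 \cdot 3 \left(2 - 2\right) + x{\left(-5 \right)} = - 33 \cdot 3 \left(2 - 2\right) + 4 \left(-5\right)^{2} = - 33 \cdot 3 \cdot 0 + 4 \cdot 25 = \left(-33\right) 0 + 100 = 0 + 100 = 100$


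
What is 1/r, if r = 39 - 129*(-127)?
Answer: 1/16422 ≈ 6.0894e-5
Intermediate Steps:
r = 16422 (r = 39 + 16383 = 16422)
1/r = 1/16422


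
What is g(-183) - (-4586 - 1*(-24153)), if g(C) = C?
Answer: -19750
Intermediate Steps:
g(-183) - (-4586 - 1*(-24153)) = -183 - (-4586 - 1*(-24153)) = -183 - (-4586 + 24153) = -183 - 1*19567 = -183 - 19567 = -19750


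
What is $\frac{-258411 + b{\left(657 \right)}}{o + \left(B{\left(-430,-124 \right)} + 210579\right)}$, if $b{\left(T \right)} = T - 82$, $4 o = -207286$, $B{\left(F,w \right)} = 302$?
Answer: $- \frac{515672}{318119} \approx -1.621$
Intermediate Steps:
$o = - \frac{103643}{2}$ ($o = \frac{1}{4} \left(-207286\right) = - \frac{103643}{2} \approx -51822.0$)
$b{\left(T \right)} = -82 + T$ ($b{\left(T \right)} = T + \left(-88 + 6\right) = T - 82 = -82 + T$)
$\frac{-258411 + b{\left(657 \right)}}{o + \left(B{\left(-430,-124 \right)} + 210579\right)} = \frac{-258411 + \left(-82 + 657\right)}{- \frac{103643}{2} + \left(302 + 210579\right)} = \frac{-258411 + 575}{- \frac{103643}{2} + 210881} = - \frac{257836}{\frac{318119}{2}} = \left(-257836\right) \frac{2}{318119} = - \frac{515672}{318119}$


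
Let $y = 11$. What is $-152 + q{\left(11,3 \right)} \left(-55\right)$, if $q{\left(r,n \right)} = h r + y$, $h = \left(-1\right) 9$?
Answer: $4688$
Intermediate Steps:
$h = -9$
$q{\left(r,n \right)} = 11 - 9 r$ ($q{\left(r,n \right)} = - 9 r + 11 = 11 - 9 r$)
$-152 + q{\left(11,3 \right)} \left(-55\right) = -152 + \left(11 - 99\right) \left(-55\right) = -152 - -4840 = -152 + 4840 = 4688$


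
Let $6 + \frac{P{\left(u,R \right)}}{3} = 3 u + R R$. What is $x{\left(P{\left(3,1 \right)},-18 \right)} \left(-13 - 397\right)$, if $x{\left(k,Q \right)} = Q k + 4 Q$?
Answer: $118080$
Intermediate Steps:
$P{\left(u,R \right)} = -18 + 3 R^{2} + 9 u$ ($P{\left(u,R \right)} = -18 + 3 \left(3 u + R R\right) = -18 + 3 \left(3 u + R^{2}\right) = -18 + 3 \left(R^{2} + 3 u\right) = -18 + \left(3 R^{2} + 9 u\right) = -18 + 3 R^{2} + 9 u$)
$x{\left(k,Q \right)} = 4 Q + Q k$
$x{\left(P{\left(3,1 \right)},-18 \right)} \left(-13 - 397\right) = - 18 \left(4 + \left(-18 + 3 \cdot 1^{2} + 9 \cdot 3\right)\right) \left(-13 - 397\right) = - 18 \left(4 + \left(-18 + 3 \cdot 1 + 27\right)\right) \left(-13 - 397\right) = - 18 \left(4 + \left(-18 + 3 + 27\right)\right) \left(-13 - 397\right) = - 18 \left(4 + 12\right) \left(-410\right) = \left(-18\right) 16 \left(-410\right) = \left(-288\right) \left(-410\right) = 118080$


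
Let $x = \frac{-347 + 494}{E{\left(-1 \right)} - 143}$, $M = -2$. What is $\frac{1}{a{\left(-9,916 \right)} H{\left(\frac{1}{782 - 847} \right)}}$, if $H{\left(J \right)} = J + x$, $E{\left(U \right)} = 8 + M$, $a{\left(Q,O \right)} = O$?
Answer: $- \frac{8905}{8877872} \approx -0.0010031$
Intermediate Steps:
$E{\left(U \right)} = 6$ ($E{\left(U \right)} = 8 - 2 = 6$)
$x = - \frac{147}{137}$ ($x = \frac{-347 + 494}{6 - 143} = \frac{147}{-137} = 147 \left(- \frac{1}{137}\right) = - \frac{147}{137} \approx -1.073$)
$H{\left(J \right)} = - \frac{147}{137} + J$ ($H{\left(J \right)} = J - \frac{147}{137} = - \frac{147}{137} + J$)
$\frac{1}{a{\left(-9,916 \right)} H{\left(\frac{1}{782 - 847} \right)}} = \frac{1}{916 \left(- \frac{147}{137} + \frac{1}{782 - 847}\right)} = \frac{1}{916 \left(- \frac{147}{137} + \frac{1}{-65}\right)} = \frac{1}{916 \left(- \frac{147}{137} - \frac{1}{65}\right)} = \frac{1}{916 \left(- \frac{9692}{8905}\right)} = \frac{1}{916} \left(- \frac{8905}{9692}\right) = - \frac{8905}{8877872}$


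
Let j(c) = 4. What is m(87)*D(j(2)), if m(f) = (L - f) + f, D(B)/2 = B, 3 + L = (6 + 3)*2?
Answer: 120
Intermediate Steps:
L = 15 (L = -3 + (6 + 3)*2 = -3 + 9*2 = -3 + 18 = 15)
D(B) = 2*B
m(f) = 15 (m(f) = (15 - f) + f = 15)
m(87)*D(j(2)) = 15*(2*4) = 15*8 = 120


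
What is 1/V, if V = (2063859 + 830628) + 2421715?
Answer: 1/5316202 ≈ 1.8810e-7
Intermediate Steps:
V = 5316202 (V = 2894487 + 2421715 = 5316202)
1/V = 1/5316202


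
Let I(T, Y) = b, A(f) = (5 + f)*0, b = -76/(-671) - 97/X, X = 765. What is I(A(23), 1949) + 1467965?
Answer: 753528447028/513315 ≈ 1.4680e+6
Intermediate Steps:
b = -6947/513315 (b = -76/(-671) - 97/765 = -76*(-1/671) - 97*1/765 = 76/671 - 97/765 = -6947/513315 ≈ -0.013534)
A(f) = 0
I(T, Y) = -6947/513315
I(A(23), 1949) + 1467965 = -6947/513315 + 1467965 = 753528447028/513315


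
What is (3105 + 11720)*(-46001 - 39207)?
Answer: -1263208600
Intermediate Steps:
(3105 + 11720)*(-46001 - 39207) = 14825*(-85208) = -1263208600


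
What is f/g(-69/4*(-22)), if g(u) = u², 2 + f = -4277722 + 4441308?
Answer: 72704/64009 ≈ 1.1358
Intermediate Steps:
f = 163584 (f = -2 + (-4277722 + 4441308) = -2 + 163586 = 163584)
f/g(-69/4*(-22)) = 163584/((-69/4*(-22))²) = 163584/((759/2)²) = 163584/(576081/4) = 163584*(4/576081) = 72704/64009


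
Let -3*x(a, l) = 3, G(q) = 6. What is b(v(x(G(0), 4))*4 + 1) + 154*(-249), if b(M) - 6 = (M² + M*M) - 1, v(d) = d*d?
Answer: -38291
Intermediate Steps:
x(a, l) = -1 (x(a, l) = -⅓*3 = -1)
v(d) = d²
b(M) = 5 + 2*M² (b(M) = 6 + ((M² + M*M) - 1) = 6 + ((M² + M²) - 1) = 6 + (2*M² - 1) = 6 + (-1 + 2*M²) = 5 + 2*M²)
b(v(x(G(0), 4))*4 + 1) + 154*(-249) = (5 + 2*((-1)²*4 + 1)²) + 154*(-249) = (5 + 2*(1*4 + 1)²) - 38346 = (5 + 2*(4 + 1)²) - 38346 = (5 + 2*5²) - 38346 = (5 + 2*25) - 38346 = (5 + 50) - 38346 = 55 - 38346 = -38291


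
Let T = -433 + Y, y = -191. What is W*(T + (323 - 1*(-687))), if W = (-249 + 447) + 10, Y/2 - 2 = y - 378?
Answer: -115856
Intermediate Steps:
Y = -1134 (Y = 4 + 2*(-191 - 378) = 4 + 2*(-569) = 4 - 1138 = -1134)
T = -1567 (T = -433 - 1134 = -1567)
W = 208 (W = 198 + 10 = 208)
W*(T + (323 - 1*(-687))) = 208*(-1567 + (323 - 1*(-687))) = 208*(-1567 + (323 + 687)) = 208*(-1567 + 1010) = 208*(-557) = -115856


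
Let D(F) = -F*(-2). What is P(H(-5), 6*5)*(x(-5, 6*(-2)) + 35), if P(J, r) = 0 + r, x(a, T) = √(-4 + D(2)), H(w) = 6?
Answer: 1050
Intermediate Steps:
D(F) = 2*F
x(a, T) = 0 (x(a, T) = √(-4 + 2*2) = √(-4 + 4) = √0 = 0)
P(J, r) = r
P(H(-5), 6*5)*(x(-5, 6*(-2)) + 35) = (6*5)*(0 + 35) = 30*35 = 1050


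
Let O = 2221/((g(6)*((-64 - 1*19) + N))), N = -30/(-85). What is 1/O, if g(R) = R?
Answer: -8430/37757 ≈ -0.22327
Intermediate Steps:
N = 6/17 (N = -30*(-1/85) = 6/17 ≈ 0.35294)
O = -37757/8430 (O = 2221/((6*((-64 - 1*19) + 6/17))) = 2221/((6*((-64 - 19) + 6/17))) = 2221/((6*(-83 + 6/17))) = 2221/((6*(-1405/17))) = 2221/(-8430/17) = 2221*(-17/8430) = -37757/8430 ≈ -4.4789)
1/O = 1/(-37757/8430) = -8430/37757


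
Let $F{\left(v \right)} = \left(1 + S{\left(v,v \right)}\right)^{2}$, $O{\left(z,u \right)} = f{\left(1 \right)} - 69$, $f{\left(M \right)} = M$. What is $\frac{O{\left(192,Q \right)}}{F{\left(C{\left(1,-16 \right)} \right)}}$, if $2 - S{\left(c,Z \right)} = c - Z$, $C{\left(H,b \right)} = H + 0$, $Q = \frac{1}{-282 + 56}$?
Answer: $- \frac{68}{9} \approx -7.5556$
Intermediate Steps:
$Q = - \frac{1}{226}$ ($Q = \frac{1}{-226} = - \frac{1}{226} \approx -0.0044248$)
$C{\left(H,b \right)} = H$
$O{\left(z,u \right)} = -68$ ($O{\left(z,u \right)} = 1 - 69 = -68$)
$S{\left(c,Z \right)} = 2 + Z - c$ ($S{\left(c,Z \right)} = 2 - \left(c - Z\right) = 2 + \left(Z - c\right) = 2 + Z - c$)
$F{\left(v \right)} = 9$ ($F{\left(v \right)} = \left(1 + \left(2 + v - v\right)\right)^{2} = \left(1 + 2\right)^{2} = 3^{2} = 9$)
$\frac{O{\left(192,Q \right)}}{F{\left(C{\left(1,-16 \right)} \right)}} = - \frac{68}{9}$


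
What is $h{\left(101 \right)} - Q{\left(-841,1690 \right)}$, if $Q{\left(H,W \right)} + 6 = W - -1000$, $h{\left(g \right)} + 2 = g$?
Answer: $-2585$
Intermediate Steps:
$h{\left(g \right)} = -2 + g$
$Q{\left(H,W \right)} = 994 + W$ ($Q{\left(H,W \right)} = -6 + \left(W - -1000\right) = -6 + \left(W + 1000\right) = -6 + \left(1000 + W\right) = 994 + W$)
$h{\left(101 \right)} - Q{\left(-841,1690 \right)} = \left(-2 + 101\right) - \left(994 + 1690\right) = 99 - 2684 = -2585$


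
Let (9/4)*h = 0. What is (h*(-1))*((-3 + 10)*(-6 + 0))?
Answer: 0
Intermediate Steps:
h = 0 (h = (4/9)*0 = 0)
(h*(-1))*((-3 + 10)*(-6 + 0)) = (0*(-1))*((-3 + 10)*(-6 + 0)) = 0*(7*(-6)) = 0*(-42) = 0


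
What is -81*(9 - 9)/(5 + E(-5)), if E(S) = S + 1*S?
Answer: 0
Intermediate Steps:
E(S) = 2*S (E(S) = S + S = 2*S)
-81*(9 - 9)/(5 + E(-5)) = -81*(9 - 9)/(5 + 2*(-5)) = -0/(5 - 10) = -0/(-5) = -0*(-1)/5 = -81*0 = 0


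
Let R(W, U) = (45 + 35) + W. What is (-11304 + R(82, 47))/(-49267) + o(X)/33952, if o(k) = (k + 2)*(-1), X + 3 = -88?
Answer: 382677947/1672713184 ≈ 0.22878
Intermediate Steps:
R(W, U) = 80 + W
X = -91 (X = -3 - 88 = -91)
o(k) = -2 - k (o(k) = (2 + k)*(-1) = -2 - k)
(-11304 + R(82, 47))/(-49267) + o(X)/33952 = (-11304 + (80 + 82))/(-49267) + (-2 - 1*(-91))/33952 = (-11304 + 162)*(-1/49267) + (-2 + 91)*(1/33952) = -11142*(-1/49267) + 89*(1/33952) = 11142/49267 + 89/33952 = 382677947/1672713184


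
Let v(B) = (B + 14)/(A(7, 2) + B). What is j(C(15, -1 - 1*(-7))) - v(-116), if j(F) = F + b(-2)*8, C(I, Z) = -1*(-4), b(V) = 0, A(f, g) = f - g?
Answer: 114/37 ≈ 3.0811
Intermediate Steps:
C(I, Z) = 4
v(B) = (14 + B)/(5 + B) (v(B) = (B + 14)/((7 - 1*2) + B) = (14 + B)/((7 - 2) + B) = (14 + B)/(5 + B))
j(F) = F (j(F) = F + 0*8 = F + 0 = F)
j(C(15, -1 - 1*(-7))) - v(-116) = 4 - (14 - 116)/(5 - 116) = 4 - (-102)/(-111) = 4 - (-1)*(-102)/111 = 4 - 1*34/37 = 4 - 34/37 = 114/37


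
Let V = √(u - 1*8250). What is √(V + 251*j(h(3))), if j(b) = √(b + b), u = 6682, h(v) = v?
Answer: √(251*√6 + 28*I*√2) ≈ 24.808 + 0.79807*I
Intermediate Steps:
j(b) = √2*√b (j(b) = √(2*b) = √2*√b)
V = 28*I*√2 (V = √(6682 - 1*8250) = √(6682 - 8250) = √(-1568) = 28*I*√2 ≈ 39.598*I)
√(V + 251*j(h(3))) = √(28*I*√2 + 251*(√2*√3)) = √(28*I*√2 + 251*√6) = √(251*√6 + 28*I*√2)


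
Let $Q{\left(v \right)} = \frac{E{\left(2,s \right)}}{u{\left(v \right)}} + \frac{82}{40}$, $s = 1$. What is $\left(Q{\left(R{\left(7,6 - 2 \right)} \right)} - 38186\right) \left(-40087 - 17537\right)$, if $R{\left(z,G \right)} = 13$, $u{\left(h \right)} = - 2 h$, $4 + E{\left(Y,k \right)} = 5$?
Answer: $\frac{143020419822}{65} \approx 2.2003 \cdot 10^{9}$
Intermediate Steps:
$E{\left(Y,k \right)} = 1$ ($E{\left(Y,k \right)} = -4 + 5 = 1$)
$Q{\left(v \right)} = \frac{41}{20} - \frac{1}{2 v}$ ($Q{\left(v \right)} = 1 \frac{1}{\left(-2\right) v} + \frac{82}{40} = 1 \left(- \frac{1}{2 v}\right) + 82 \cdot \frac{1}{40} = - \frac{1}{2 v} + \frac{41}{20} = \frac{41}{20} - \frac{1}{2 v}$)
$\left(Q{\left(R{\left(7,6 - 2 \right)} \right)} - 38186\right) \left(-40087 - 17537\right) = \left(\frac{-10 + 41 \cdot 13}{20 \cdot 13} - 38186\right) \left(-40087 - 17537\right) = \left(\frac{1}{20} \cdot \frac{1}{13} \left(-10 + 533\right) - 38186\right) \left(-57624\right) = \left(\frac{1}{20} \cdot \frac{1}{13} \cdot 523 - 38186\right) \left(-57624\right) = \left(\frac{523}{260} - 38186\right) \left(-57624\right) = \left(- \frac{9927837}{260}\right) \left(-57624\right) = \frac{143020419822}{65}$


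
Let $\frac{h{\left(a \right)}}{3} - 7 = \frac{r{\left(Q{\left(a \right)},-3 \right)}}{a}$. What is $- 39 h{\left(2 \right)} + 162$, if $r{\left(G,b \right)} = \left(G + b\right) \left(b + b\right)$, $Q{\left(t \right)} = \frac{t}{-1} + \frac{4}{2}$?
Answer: $-1710$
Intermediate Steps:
$Q{\left(t \right)} = 2 - t$ ($Q{\left(t \right)} = t \left(-1\right) + 4 \cdot \frac{1}{2} = - t + 2 = 2 - t$)
$r{\left(G,b \right)} = 2 b \left(G + b\right)$ ($r{\left(G,b \right)} = \left(G + b\right) 2 b = 2 b \left(G + b\right)$)
$h{\left(a \right)} = 21 + \frac{3 \left(6 + 6 a\right)}{a}$ ($h{\left(a \right)} = 21 + 3 \frac{2 \left(-3\right) \left(\left(2 - a\right) - 3\right)}{a} = 21 + 3 \frac{2 \left(-3\right) \left(-1 - a\right)}{a} = 21 + 3 \frac{6 + 6 a}{a} = 21 + \frac{3 \left(6 + 6 a\right)}{a}$)
$- 39 h{\left(2 \right)} + 162 = - 39 \left(39 + \frac{18}{2}\right) + 162 = - 39 \left(39 + 18 \cdot \frac{1}{2}\right) + 162 = - 39 \left(39 + 9\right) + 162 = \left(-39\right) 48 + 162 = -1872 + 162 = -1710$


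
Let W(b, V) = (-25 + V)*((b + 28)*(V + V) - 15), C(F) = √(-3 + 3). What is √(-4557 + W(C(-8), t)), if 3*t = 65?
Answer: I*√76963/3 ≈ 92.474*I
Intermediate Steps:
t = 65/3 (t = (⅓)*65 = 65/3 ≈ 21.667)
C(F) = 0 (C(F) = √0 = 0)
W(b, V) = (-25 + V)*(-15 + 2*V*(28 + b)) (W(b, V) = (-25 + V)*((28 + b)*(2*V) - 15) = (-25 + V)*(2*V*(28 + b) - 15) = (-25 + V)*(-15 + 2*V*(28 + b)))
√(-4557 + W(C(-8), t)) = √(-4557 + (375 - 1415*65/3 + 56*(65/3)² - 50*65/3*0 + 2*0*(65/3)²)) = √(-4557 + (375 - 91975/3 + 56*(4225/9) + 0 + 2*0*(4225/9))) = √(-4557 + (375 - 91975/3 + 236600/9 + 0 + 0)) = √(-4557 - 35950/9) = √(-76963/9) = I*√76963/3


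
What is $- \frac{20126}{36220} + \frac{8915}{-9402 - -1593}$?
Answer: $- \frac{240032617}{141420990} \approx -1.6973$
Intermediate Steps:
$- \frac{20126}{36220} + \frac{8915}{-9402 - -1593} = \left(-20126\right) \frac{1}{36220} + \frac{8915}{-9402 + 1593} = - \frac{10063}{18110} + \frac{8915}{-7809} = - \frac{10063}{18110} + 8915 \left(- \frac{1}{7809}\right) = - \frac{10063}{18110} - \frac{8915}{7809} = - \frac{240032617}{141420990}$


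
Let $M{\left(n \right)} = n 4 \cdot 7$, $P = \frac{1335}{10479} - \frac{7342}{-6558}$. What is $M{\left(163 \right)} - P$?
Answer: $\frac{52259706550}{11453547} \approx 4562.8$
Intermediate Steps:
$P = \frac{14281958}{11453547}$ ($P = 1335 \cdot \frac{1}{10479} - - \frac{3671}{3279} = \frac{445}{3493} + \frac{3671}{3279} = \frac{14281958}{11453547} \approx 1.2469$)
$M{\left(n \right)} = 28 n$ ($M{\left(n \right)} = 4 n 7 = 28 n$)
$M{\left(163 \right)} - P = 28 \cdot 163 - \frac{14281958}{11453547} = 4564 - \frac{14281958}{11453547} = \frac{52259706550}{11453547}$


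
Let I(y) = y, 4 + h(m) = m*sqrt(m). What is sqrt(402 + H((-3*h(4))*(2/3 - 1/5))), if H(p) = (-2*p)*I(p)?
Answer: sqrt(8482)/5 ≈ 18.420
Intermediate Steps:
h(m) = -4 + m**(3/2) (h(m) = -4 + m*sqrt(m) = -4 + m**(3/2))
H(p) = -2*p**2 (H(p) = (-2*p)*p = -2*p**2)
sqrt(402 + H((-3*h(4))*(2/3 - 1/5))) = sqrt(402 - 2*9*(-4 + 4**(3/2))**2*(2/3 - 1/5)**2) = sqrt(402 - 2*9*(-4 + 8)**2*(2*(1/3) - 1*1/5)**2) = sqrt(402 - 2*144*(2/3 - 1/5)**2) = sqrt(402 - 2*(-12*7/15)**2) = sqrt(402 - 2*(-28/5)**2) = sqrt(402 - 2*784/25) = sqrt(402 - 1568/25) = sqrt(8482/25) = sqrt(8482)/5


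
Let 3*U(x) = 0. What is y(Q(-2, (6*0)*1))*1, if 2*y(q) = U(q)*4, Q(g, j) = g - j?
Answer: 0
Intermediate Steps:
U(x) = 0 (U(x) = (⅓)*0 = 0)
y(q) = 0 (y(q) = (0*4)/2 = (½)*0 = 0)
y(Q(-2, (6*0)*1))*1 = 0*1 = 0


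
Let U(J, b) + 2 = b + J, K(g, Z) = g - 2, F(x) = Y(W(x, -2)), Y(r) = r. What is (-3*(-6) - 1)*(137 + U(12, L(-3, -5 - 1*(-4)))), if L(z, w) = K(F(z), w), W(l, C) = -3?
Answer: 2414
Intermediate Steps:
F(x) = -3
K(g, Z) = -2 + g
L(z, w) = -5 (L(z, w) = -2 - 3 = -5)
U(J, b) = -2 + J + b (U(J, b) = -2 + (b + J) = -2 + (J + b) = -2 + J + b)
(-3*(-6) - 1)*(137 + U(12, L(-3, -5 - 1*(-4)))) = (-3*(-6) - 1)*(137 + (-2 + 12 - 5)) = (18 - 1)*(137 + 5) = 17*142 = 2414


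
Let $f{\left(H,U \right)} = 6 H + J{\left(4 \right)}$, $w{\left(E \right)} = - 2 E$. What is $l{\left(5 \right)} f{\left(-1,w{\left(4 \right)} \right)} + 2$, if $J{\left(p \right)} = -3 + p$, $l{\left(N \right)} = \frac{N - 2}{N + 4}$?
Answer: $\frac{1}{3} \approx 0.33333$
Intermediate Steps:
$l{\left(N \right)} = \frac{-2 + N}{4 + N}$
$f{\left(H,U \right)} = 1 + 6 H$ ($f{\left(H,U \right)} = 6 H + \left(-3 + 4\right) = 6 H + 1 = 1 + 6 H$)
$l{\left(5 \right)} f{\left(-1,w{\left(4 \right)} \right)} + 2 = \frac{-2 + 5}{4 + 5} \left(1 + 6 \left(-1\right)\right) + 2 = \frac{1}{9} \cdot 3 \left(1 - 6\right) + 2 = \frac{1}{9} \cdot 3 \left(-5\right) + 2 = \frac{1}{3} \left(-5\right) + 2 = - \frac{5}{3} + 2 = \frac{1}{3}$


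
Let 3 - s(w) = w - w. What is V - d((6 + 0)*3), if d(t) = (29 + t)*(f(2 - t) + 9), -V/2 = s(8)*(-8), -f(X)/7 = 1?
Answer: -46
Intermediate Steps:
f(X) = -7 (f(X) = -7*1 = -7)
s(w) = 3 (s(w) = 3 - (w - w) = 3 - 1*0 = 3 + 0 = 3)
V = 48 (V = -6*(-8) = -2*(-24) = 48)
d(t) = 58 + 2*t (d(t) = (29 + t)*(-7 + 9) = (29 + t)*2 = 58 + 2*t)
V - d((6 + 0)*3) = 48 - (58 + 2*((6 + 0)*3)) = 48 - (58 + 2*(6*3)) = 48 - (58 + 2*18) = 48 - (58 + 36) = 48 - 1*94 = 48 - 94 = -46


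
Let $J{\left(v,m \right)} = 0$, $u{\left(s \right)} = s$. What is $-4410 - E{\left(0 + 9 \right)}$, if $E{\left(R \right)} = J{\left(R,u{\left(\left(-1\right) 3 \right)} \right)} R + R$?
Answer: $-4419$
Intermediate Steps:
$E{\left(R \right)} = R$ ($E{\left(R \right)} = 0 R + R = 0 + R = R$)
$-4410 - E{\left(0 + 9 \right)} = -4410 - \left(0 + 9\right) = -4410 - 9 = -4419$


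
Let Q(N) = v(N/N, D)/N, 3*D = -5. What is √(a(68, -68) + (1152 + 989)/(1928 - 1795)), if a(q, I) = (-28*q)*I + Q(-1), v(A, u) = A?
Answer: 2*√572624318/133 ≈ 359.84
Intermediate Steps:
D = -5/3 (D = (⅓)*(-5) = -5/3 ≈ -1.6667)
Q(N) = 1/N (Q(N) = (N/N)/N = 1/N)
a(q, I) = -1 - 28*I*q (a(q, I) = (-28*q)*I + 1/(-1) = -28*I*q - 1 = -1 - 28*I*q)
√(a(68, -68) + (1152 + 989)/(1928 - 1795)) = √((-1 - 28*(-68)*68) + (1152 + 989)/(1928 - 1795)) = √((-1 + 129472) + 2141/133) = √(129471 + 2141*(1/133)) = √(129471 + 2141/133) = √(17221784/133) = 2*√572624318/133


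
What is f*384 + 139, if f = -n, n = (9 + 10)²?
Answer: -138485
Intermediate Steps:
n = 361 (n = 19² = 361)
f = -361 (f = -1*361 = -361)
f*384 + 139 = -361*384 + 139 = -138624 + 139 = -138485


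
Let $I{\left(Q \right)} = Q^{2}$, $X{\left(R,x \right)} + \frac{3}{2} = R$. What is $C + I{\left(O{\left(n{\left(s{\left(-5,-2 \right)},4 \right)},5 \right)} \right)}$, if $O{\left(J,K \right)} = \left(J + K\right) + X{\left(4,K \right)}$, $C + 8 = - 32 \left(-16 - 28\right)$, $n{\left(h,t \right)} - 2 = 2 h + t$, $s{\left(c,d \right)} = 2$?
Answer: $\frac{6825}{4} \approx 1706.3$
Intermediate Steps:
$X{\left(R,x \right)} = - \frac{3}{2} + R$
$n{\left(h,t \right)} = 2 + t + 2 h$ ($n{\left(h,t \right)} = 2 + \left(2 h + t\right) = 2 + \left(t + 2 h\right) = 2 + t + 2 h$)
$C = 1400$ ($C = -8 - 32 \left(-16 - 28\right) = -8 - -1408 = -8 + 1408 = 1400$)
$O{\left(J,K \right)} = \frac{5}{2} + J + K$ ($O{\left(J,K \right)} = \left(J + K\right) + \left(- \frac{3}{2} + 4\right) = \left(J + K\right) + \frac{5}{2} = \frac{5}{2} + J + K$)
$C + I{\left(O{\left(n{\left(s{\left(-5,-2 \right)},4 \right)},5 \right)} \right)} = 1400 + \left(\frac{5}{2} + \left(2 + 4 + 2 \cdot 2\right) + 5\right)^{2} = 1400 + \left(\frac{5}{2} + \left(2 + 4 + 4\right) + 5\right)^{2} = 1400 + \left(\frac{5}{2} + 10 + 5\right)^{2} = 1400 + \left(\frac{35}{2}\right)^{2} = 1400 + \frac{1225}{4} = \frac{6825}{4}$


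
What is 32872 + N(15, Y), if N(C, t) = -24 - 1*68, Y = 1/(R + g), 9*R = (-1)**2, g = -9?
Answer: 32780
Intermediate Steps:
R = 1/9 (R = (1/9)*(-1)**2 = (1/9)*1 = 1/9 ≈ 0.11111)
Y = -9/80 (Y = 1/(1/9 - 9) = 1/(-80/9) = -9/80 ≈ -0.11250)
N(C, t) = -92 (N(C, t) = -24 - 68 = -92)
32872 + N(15, Y) = 32872 - 92 = 32780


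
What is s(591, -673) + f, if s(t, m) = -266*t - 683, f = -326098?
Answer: -483987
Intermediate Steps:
s(t, m) = -683 - 266*t
s(591, -673) + f = (-683 - 266*591) - 326098 = (-683 - 157206) - 326098 = -157889 - 326098 = -483987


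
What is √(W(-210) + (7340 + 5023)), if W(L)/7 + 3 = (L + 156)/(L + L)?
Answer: √1234290/10 ≈ 111.10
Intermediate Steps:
W(L) = -21 + 7*(156 + L)/(2*L) (W(L) = -21 + 7*((L + 156)/(L + L)) = -21 + 7*((156 + L)/((2*L))) = -21 + 7*((156 + L)*(1/(2*L))) = -21 + 7*((156 + L)/(2*L)) = -21 + 7*(156 + L)/(2*L))
√(W(-210) + (7340 + 5023)) = √((-35/2 + 546/(-210)) + (7340 + 5023)) = √((-35/2 + 546*(-1/210)) + 12363) = √((-35/2 - 13/5) + 12363) = √(-201/10 + 12363) = √(123429/10) = √1234290/10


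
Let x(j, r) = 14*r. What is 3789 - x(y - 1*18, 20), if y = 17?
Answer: 3509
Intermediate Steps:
3789 - x(y - 1*18, 20) = 3789 - 14*20 = 3789 - 1*280 = 3789 - 280 = 3509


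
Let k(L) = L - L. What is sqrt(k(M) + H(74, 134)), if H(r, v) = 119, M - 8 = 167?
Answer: sqrt(119) ≈ 10.909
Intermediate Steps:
M = 175 (M = 8 + 167 = 175)
k(L) = 0
sqrt(k(M) + H(74, 134)) = sqrt(0 + 119) = sqrt(119)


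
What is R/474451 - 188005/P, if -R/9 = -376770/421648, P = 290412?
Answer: -247431991818665/382219095814488 ≈ -0.64736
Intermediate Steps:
R = 89235/11096 (R = -(-3390930)/421648 = -9*(-9915/11096) = 89235/11096 ≈ 8.0421)
R/474451 - 188005/P = (89235/11096)/474451 - 188005/290412 = (89235/11096)*(1/474451) - 188005*1/290412 = 89235/5264508296 - 188005/290412 = -247431991818665/382219095814488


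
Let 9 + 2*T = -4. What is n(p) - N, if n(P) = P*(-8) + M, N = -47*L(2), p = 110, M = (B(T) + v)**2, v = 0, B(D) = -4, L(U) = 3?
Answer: -723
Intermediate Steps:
T = -13/2 (T = -9/2 + (1/2)*(-4) = -9/2 - 2 = -13/2 ≈ -6.5000)
M = 16 (M = (-4 + 0)**2 = (-4)**2 = 16)
N = -141 (N = -47*3 = -141)
n(P) = 16 - 8*P (n(P) = P*(-8) + 16 = -8*P + 16 = 16 - 8*P)
n(p) - N = (16 - 8*110) - 1*(-141) = (16 - 880) + 141 = -864 + 141 = -723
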